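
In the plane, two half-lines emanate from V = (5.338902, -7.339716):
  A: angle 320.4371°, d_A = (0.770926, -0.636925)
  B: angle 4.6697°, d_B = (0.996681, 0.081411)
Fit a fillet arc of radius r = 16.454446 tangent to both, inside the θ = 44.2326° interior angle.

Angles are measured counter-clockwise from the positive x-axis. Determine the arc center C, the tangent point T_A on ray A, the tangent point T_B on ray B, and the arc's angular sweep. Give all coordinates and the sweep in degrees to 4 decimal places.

center=(47.0334,-20.4432) T_A=(36.5532,-33.1284) T_B=(45.6939,-4.0434) sweep=135.7674

bisector direction at 342.5534° = (0.953997,-0.299817)
center distance |VC| = r/sin(θ/2) = 16.454446/sin(22.1163°) = 43.705120
C = V + |VC|·bis = (47.0334,-20.4432)
T_A = V + ((C−V)·d_A)·d_A = V + 40.4894·d_A = (36.5532,-33.1284)
T_B = V + ((C−V)·d_B)·d_B = V + 40.4894·d_B = (45.6939,-4.0434)
sweep = 180° − θ = 135.7674°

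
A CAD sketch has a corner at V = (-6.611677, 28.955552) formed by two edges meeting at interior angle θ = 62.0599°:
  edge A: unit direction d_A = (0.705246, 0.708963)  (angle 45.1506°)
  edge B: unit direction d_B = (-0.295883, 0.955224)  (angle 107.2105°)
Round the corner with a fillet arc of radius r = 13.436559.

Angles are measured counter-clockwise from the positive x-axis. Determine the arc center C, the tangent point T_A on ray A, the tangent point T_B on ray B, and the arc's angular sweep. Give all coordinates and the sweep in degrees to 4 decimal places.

bisector direction at 76.1806° = (0.238863,0.971053)
center distance |VC| = r/sin(θ/2) = 13.436559/sin(31.0299°) = 26.065804
C = V + |VC|·bis = (-0.3855,54.2668)
T_A = V + ((C−V)·d_A)·d_A = V + 22.3357·d_A = (9.1405,44.7908)
T_B = V + ((C−V)·d_B)·d_B = V + 22.3357·d_B = (-13.2204,50.2912)
sweep = 180° − θ = 117.9401°

center=(-0.3855,54.2668) T_A=(9.1405,44.7908) T_B=(-13.2204,50.2912) sweep=117.9401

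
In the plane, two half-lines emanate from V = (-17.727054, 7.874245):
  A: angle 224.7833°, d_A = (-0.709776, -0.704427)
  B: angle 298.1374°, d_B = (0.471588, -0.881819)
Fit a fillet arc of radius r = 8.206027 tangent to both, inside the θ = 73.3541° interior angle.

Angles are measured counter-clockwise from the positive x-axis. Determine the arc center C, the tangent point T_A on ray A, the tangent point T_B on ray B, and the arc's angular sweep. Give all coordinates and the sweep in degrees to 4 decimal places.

bisector direction at 261.4604° = (-0.148494,-0.988913)
center distance |VC| = r/sin(θ/2) = 8.206027/sin(36.6771°) = 13.738444
C = V + |VC|·bis = (-19.7671,-5.7119)
T_A = V + ((C−V)·d_A)·d_A = V + 11.0184·d_A = (-25.5477,0.1126)
T_B = V + ((C−V)·d_B)·d_B = V + 11.0184·d_B = (-12.5309,-1.8420)
sweep = 180° − θ = 106.6459°

center=(-19.7671,-5.7119) T_A=(-25.5477,0.1126) T_B=(-12.5309,-1.8420) sweep=106.6459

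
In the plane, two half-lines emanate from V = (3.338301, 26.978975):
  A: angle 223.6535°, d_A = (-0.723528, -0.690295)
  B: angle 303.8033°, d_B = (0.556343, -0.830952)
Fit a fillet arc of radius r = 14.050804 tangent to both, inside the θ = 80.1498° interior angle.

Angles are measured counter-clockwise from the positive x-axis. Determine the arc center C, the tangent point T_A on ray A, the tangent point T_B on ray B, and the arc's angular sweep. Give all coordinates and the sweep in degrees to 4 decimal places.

center=(0.9541,5.2844) T_A=(-8.7451,15.4506) T_B=(12.6296,13.1015) sweep=99.8502

bisector direction at 263.7284° = (-0.109242,-0.994015)
center distance |VC| = r/sin(θ/2) = 14.050804/sin(40.0749°) = 21.825187
C = V + |VC|·bis = (0.9541,5.2844)
T_A = V + ((C−V)·d_A)·d_A = V + 16.7007·d_A = (-8.7451,15.4506)
T_B = V + ((C−V)·d_B)·d_B = V + 16.7007·d_B = (12.6296,13.1015)
sweep = 180° − θ = 99.8502°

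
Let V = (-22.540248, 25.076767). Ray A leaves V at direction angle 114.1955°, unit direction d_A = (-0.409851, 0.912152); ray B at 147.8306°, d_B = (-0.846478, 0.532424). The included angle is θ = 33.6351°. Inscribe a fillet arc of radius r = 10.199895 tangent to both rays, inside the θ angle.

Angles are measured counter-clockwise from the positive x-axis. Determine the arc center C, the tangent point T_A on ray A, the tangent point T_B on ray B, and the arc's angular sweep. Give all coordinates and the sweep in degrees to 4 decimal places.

bisector direction at 131.0130° = (-0.656231,0.754560)
center distance |VC| = r/sin(θ/2) = 10.199895/sin(16.8176°) = 35.254107
C = V + |VC|·bis = (-45.6751,51.6781)
T_A = V + ((C−V)·d_A)·d_A = V + 33.7463·d_A = (-36.3712,55.8586)
T_B = V + ((C−V)·d_B)·d_B = V + 33.7463·d_B = (-51.1058,43.0441)
sweep = 180° − θ = 146.3649°

center=(-45.6751,51.6781) T_A=(-36.3712,55.8586) T_B=(-51.1058,43.0441) sweep=146.3649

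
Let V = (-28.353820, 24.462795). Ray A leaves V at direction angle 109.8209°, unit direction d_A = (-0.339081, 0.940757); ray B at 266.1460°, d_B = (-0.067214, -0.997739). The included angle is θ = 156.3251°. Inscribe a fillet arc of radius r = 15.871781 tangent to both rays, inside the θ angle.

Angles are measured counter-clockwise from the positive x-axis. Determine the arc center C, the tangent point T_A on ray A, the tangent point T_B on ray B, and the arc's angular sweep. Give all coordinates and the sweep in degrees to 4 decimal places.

bisector direction at 187.9834° = (-0.990308,-0.138887)
center distance |VC| = r/sin(θ/2) = 15.871781/sin(78.1625°) = 16.216652
C = V + |VC|·bis = (-44.4133,22.2105)
T_A = V + ((C−V)·d_A)·d_A = V + 3.3266·d_A = (-29.4818,27.5923)
T_B = V + ((C−V)·d_B)·d_B = V + 3.3266·d_B = (-28.5774,21.1437)
sweep = 180° − θ = 23.6749°

center=(-44.4133,22.2105) T_A=(-29.4818,27.5923) T_B=(-28.5774,21.1437) sweep=23.6749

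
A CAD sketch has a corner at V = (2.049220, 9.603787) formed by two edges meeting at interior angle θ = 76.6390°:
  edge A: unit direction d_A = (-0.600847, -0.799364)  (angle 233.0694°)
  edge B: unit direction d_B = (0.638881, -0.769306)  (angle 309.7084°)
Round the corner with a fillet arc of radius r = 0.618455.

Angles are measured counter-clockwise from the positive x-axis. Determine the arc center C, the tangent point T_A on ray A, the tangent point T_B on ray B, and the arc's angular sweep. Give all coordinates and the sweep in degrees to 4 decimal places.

bisector direction at 271.3889° = (0.024239,-0.999706)
center distance |VC| = r/sin(θ/2) = 0.618455/sin(38.3195°) = 0.997434
C = V + |VC|·bis = (2.0734,8.6066)
T_A = V + ((C−V)·d_A)·d_A = V + 0.7826·d_A = (1.5790,8.9782)
T_B = V + ((C−V)·d_B)·d_B = V + 0.7826·d_B = (2.5492,9.0018)
sweep = 180° − θ = 103.3610°

center=(2.0734,8.6066) T_A=(1.5790,8.9782) T_B=(2.5492,9.0018) sweep=103.3610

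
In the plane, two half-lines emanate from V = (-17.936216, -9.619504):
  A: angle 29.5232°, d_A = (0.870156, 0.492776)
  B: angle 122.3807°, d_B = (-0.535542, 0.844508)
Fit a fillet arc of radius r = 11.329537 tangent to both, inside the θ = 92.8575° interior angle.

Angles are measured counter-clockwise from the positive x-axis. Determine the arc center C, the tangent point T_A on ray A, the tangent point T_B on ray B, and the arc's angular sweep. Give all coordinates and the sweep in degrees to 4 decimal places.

center=(-14.1405,5.5502) T_A=(-8.5576,-4.3083) T_B=(-23.7084,-0.5173) sweep=87.1425

bisector direction at 75.9520° = (0.242736,0.970093)
center distance |VC| = r/sin(θ/2) = 11.329537/sin(46.4288°) = 15.637348
C = V + |VC|·bis = (-14.1405,5.5502)
T_A = V + ((C−V)·d_A)·d_A = V + 10.7781·d_A = (-8.5576,-4.3083)
T_B = V + ((C−V)·d_B)·d_B = V + 10.7781·d_B = (-23.7084,-0.5173)
sweep = 180° − θ = 87.1425°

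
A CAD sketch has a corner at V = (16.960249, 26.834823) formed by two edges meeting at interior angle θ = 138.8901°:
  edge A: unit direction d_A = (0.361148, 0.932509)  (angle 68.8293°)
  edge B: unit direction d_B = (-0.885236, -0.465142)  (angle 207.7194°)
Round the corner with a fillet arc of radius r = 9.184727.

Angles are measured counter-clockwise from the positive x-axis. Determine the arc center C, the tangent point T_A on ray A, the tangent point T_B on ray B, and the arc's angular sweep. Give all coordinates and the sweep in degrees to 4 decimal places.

bisector direction at 138.2743° = (-0.746340,0.665565)
center distance |VC| = r/sin(θ/2) = 9.184727/sin(69.4450°) = 9.809222
C = V + |VC|·bis = (9.6392,33.3635)
T_A = V + ((C−V)·d_A)·d_A = V + 3.4441·d_A = (18.2041,30.0465)
T_B = V + ((C−V)·d_B)·d_B = V + 3.4441·d_B = (13.9114,25.2328)
sweep = 180° − θ = 41.1099°

center=(9.6392,33.3635) T_A=(18.2041,30.0465) T_B=(13.9114,25.2328) sweep=41.1099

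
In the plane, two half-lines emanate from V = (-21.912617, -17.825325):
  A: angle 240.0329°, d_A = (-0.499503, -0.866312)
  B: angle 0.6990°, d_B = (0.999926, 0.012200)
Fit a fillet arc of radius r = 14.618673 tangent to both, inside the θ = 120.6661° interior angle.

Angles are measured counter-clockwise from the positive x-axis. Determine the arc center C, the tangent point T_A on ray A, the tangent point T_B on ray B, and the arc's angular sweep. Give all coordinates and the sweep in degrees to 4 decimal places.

bisector direction at 300.3659° = (0.505521,-0.862814)
center distance |VC| = r/sin(θ/2) = 14.618673/sin(60.3331°) = 16.824012
C = V + |VC|·bis = (-13.4077,-32.3413)
T_A = V + ((C−V)·d_A)·d_A = V + 8.3272·d_A = (-26.0721,-25.0393)
T_B = V + ((C−V)·d_B)·d_B = V + 8.3272·d_B = (-13.5861,-17.7237)
sweep = 180° − θ = 59.3339°

center=(-13.4077,-32.3413) T_A=(-26.0721,-25.0393) T_B=(-13.5861,-17.7237) sweep=59.3339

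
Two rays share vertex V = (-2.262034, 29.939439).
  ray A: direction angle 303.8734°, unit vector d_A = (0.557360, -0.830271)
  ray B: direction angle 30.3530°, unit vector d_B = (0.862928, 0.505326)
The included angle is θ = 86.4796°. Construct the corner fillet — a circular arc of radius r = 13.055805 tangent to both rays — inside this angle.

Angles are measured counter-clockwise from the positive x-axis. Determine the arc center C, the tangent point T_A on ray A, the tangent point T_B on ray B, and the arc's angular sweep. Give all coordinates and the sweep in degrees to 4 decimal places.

center=(16.3160,25.6890) T_A=(5.4762,18.4122) T_B=(9.7186,36.9552) sweep=93.5204

bisector direction at 347.1132° = (0.974813,-0.223026)
center distance |VC| = r/sin(θ/2) = 13.055805/sin(43.2398°) = 19.058086
C = V + |VC|·bis = (16.3160,25.6890)
T_A = V + ((C−V)·d_A)·d_A = V + 13.8837·d_A = (5.4762,18.4122)
T_B = V + ((C−V)·d_B)·d_B = V + 13.8837·d_B = (9.7186,36.9552)
sweep = 180° − θ = 93.5204°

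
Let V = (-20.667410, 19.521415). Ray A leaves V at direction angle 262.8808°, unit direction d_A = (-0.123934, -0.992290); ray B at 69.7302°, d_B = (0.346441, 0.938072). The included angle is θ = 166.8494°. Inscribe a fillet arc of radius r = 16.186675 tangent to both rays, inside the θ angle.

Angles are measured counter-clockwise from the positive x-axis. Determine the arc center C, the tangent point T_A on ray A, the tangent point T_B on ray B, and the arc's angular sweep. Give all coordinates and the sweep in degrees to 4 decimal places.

bisector direction at 346.3055° = (0.971572,-0.236745)
center distance |VC| = r/sin(θ/2) = 16.186675/sin(83.4247°) = 16.293852
C = V + |VC|·bis = (-4.8368,15.6639)
T_A = V + ((C−V)·d_A)·d_A = V + 1.8658·d_A = (-20.8986,17.6700)
T_B = V + ((C−V)·d_B)·d_B = V + 1.8658·d_B = (-20.0210,21.2717)
sweep = 180° − θ = 13.1506°

center=(-4.8368,15.6639) T_A=(-20.8986,17.6700) T_B=(-20.0210,21.2717) sweep=13.1506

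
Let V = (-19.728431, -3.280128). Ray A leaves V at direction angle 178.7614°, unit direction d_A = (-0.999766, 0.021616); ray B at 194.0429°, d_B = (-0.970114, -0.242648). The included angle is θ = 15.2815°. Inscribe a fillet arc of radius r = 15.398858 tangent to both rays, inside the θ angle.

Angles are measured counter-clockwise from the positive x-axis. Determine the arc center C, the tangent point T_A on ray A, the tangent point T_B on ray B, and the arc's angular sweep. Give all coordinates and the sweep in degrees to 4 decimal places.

bisector direction at 186.4022° = (-0.993764,-0.111506)
center distance |VC| = r/sin(θ/2) = 15.398858/sin(7.6407°) = 115.814560
C = V + |VC|·bis = (-134.8207,-16.1942)
T_A = V + ((C−V)·d_A)·d_A = V + 114.7863·d_A = (-134.4879,-0.7989)
T_B = V + ((C−V)·d_B)·d_B = V + 114.7863·d_B = (-131.0842,-31.1328)
sweep = 180° − θ = 164.7185°

center=(-134.8207,-16.1942) T_A=(-134.4879,-0.7989) T_B=(-131.0842,-31.1328) sweep=164.7185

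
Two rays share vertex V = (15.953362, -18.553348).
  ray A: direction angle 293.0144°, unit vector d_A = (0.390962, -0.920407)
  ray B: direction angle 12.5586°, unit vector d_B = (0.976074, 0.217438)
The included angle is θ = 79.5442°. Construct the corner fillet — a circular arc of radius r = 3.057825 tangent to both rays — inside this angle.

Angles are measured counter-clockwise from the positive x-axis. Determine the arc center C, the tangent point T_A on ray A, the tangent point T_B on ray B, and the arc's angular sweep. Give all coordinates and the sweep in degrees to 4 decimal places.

bisector direction at 332.7865° = (0.889309,-0.457307)
center distance |VC| = r/sin(θ/2) = 3.057825/sin(39.7721°) = 4.779827
C = V + |VC|·bis = (20.2041,-20.7392)
T_A = V + ((C−V)·d_A)·d_A = V + 3.6738·d_A = (17.3897,-21.9347)
T_B = V + ((C−V)·d_B)·d_B = V + 3.6738·d_B = (19.5392,-17.7545)
sweep = 180° − θ = 100.4558°

center=(20.2041,-20.7392) T_A=(17.3897,-21.9347) T_B=(19.5392,-17.7545) sweep=100.4558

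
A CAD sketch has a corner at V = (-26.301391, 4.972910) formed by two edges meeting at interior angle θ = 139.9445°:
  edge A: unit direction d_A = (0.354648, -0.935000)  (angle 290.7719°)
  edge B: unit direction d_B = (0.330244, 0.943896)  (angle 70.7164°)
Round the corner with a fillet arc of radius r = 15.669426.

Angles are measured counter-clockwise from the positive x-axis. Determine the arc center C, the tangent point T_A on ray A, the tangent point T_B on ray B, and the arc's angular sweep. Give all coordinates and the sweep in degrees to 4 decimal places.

center=(-9.6248,5.1895) T_A=(-24.2757,-0.3676) T_B=(-24.4151,10.3643) sweep=40.0555

bisector direction at 0.7442° = (0.999916,0.012988)
center distance |VC| = r/sin(θ/2) = 15.669426/sin(69.9723°) = 16.677997
C = V + |VC|·bis = (-9.6248,5.1895)
T_A = V + ((C−V)·d_A)·d_A = V + 5.7118·d_A = (-24.2757,-0.3676)
T_B = V + ((C−V)·d_B)·d_B = V + 5.7118·d_B = (-24.4151,10.3643)
sweep = 180° − θ = 40.0555°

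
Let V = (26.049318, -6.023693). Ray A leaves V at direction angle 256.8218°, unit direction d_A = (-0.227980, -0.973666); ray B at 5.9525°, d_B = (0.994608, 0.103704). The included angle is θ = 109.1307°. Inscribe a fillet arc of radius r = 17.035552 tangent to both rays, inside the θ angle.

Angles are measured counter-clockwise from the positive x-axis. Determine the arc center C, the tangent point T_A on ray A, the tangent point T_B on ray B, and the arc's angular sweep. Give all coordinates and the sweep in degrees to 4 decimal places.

bisector direction at 311.3872° = (0.661144,-0.750259)
center distance |VC| = r/sin(θ/2) = 17.035552/sin(54.5654°) = 20.908230
C = V + |VC|·bis = (39.8727,-21.7103)
T_A = V + ((C−V)·d_A)·d_A = V + 12.1220·d_A = (23.2857,-17.8265)
T_B = V + ((C−V)·d_B)·d_B = V + 12.1220·d_B = (38.1060,-4.7666)
sweep = 180° − θ = 70.8693°

center=(39.8727,-21.7103) T_A=(23.2857,-17.8265) T_B=(38.1060,-4.7666) sweep=70.8693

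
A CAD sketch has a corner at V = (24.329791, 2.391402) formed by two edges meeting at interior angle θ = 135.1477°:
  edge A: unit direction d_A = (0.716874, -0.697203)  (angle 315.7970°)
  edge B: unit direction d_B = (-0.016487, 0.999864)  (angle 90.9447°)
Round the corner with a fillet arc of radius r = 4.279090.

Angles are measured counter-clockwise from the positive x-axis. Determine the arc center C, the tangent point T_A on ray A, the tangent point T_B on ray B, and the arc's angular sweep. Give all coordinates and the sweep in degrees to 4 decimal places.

bisector direction at 23.3709° = (0.917957,0.396681)
center distance |VC| = r/sin(θ/2) = 4.279090/sin(67.5738°) = 4.629186
C = V + |VC|·bis = (28.5792,4.2277)
T_A = V + ((C−V)·d_A)·d_A = V + 1.7660·d_A = (25.5958,1.1601)
T_B = V + ((C−V)·d_B)·d_B = V + 1.7660·d_B = (24.3007,4.1572)
sweep = 180° − θ = 44.8523°

center=(28.5792,4.2277) T_A=(25.5958,1.1601) T_B=(24.3007,4.1572) sweep=44.8523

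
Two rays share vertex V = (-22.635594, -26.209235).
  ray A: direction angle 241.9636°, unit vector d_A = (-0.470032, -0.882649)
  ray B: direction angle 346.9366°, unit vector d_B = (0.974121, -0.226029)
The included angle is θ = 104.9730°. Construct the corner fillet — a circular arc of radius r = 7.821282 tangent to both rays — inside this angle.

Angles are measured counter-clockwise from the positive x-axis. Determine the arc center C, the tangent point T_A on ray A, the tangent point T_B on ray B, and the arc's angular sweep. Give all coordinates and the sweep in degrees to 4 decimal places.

center=(-18.5544,-35.1853) T_A=(-25.4579,-31.5090) T_B=(-16.7866,-27.5664) sweep=75.0270

bisector direction at 294.4501° = (0.413901,-0.910322)
center distance |VC| = r/sin(θ/2) = 7.821282/sin(52.4865°) = 9.860293
C = V + |VC|·bis = (-18.5544,-35.1853)
T_A = V + ((C−V)·d_A)·d_A = V + 6.0044·d_A = (-25.4579,-31.5090)
T_B = V + ((C−V)·d_B)·d_B = V + 6.0044·d_B = (-16.7866,-27.5664)
sweep = 180° − θ = 75.0270°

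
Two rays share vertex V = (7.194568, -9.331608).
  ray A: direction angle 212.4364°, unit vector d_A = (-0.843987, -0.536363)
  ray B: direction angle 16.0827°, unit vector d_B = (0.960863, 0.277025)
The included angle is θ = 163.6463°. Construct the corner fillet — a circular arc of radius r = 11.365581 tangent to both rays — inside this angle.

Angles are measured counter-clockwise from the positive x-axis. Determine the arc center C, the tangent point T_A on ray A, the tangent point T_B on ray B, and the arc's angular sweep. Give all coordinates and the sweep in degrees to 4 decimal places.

bisector direction at 294.2595° = (0.410871,-0.911694)
center distance |VC| = r/sin(θ/2) = 11.365581/sin(81.8231°) = 11.482313
C = V + |VC|·bis = (11.9123,-19.8000)
T_A = V + ((C−V)·d_A)·d_A = V + 1.6331·d_A = (5.8162,-10.2076)
T_B = V + ((C−V)·d_B)·d_B = V + 1.6331·d_B = (8.7638,-8.8792)
sweep = 180° − θ = 16.3537°

center=(11.9123,-19.8000) T_A=(5.8162,-10.2076) T_B=(8.7638,-8.8792) sweep=16.3537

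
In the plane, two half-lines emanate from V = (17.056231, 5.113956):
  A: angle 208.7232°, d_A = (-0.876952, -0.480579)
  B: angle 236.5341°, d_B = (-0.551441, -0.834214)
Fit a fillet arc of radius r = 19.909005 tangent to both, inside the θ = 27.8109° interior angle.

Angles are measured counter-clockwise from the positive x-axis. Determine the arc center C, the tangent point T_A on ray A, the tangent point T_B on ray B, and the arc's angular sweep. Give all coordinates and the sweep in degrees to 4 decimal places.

bisector direction at 222.6286° = (-0.735759,-0.677244)
center distance |VC| = r/sin(θ/2) = 19.909005/sin(13.9055°) = 82.843599
C = V + |VC|·bis = (-43.8967,-50.9914)
T_A = V + ((C−V)·d_A)·d_A = V + 80.4158·d_A = (-53.4645,-33.5321)
T_B = V + ((C−V)·d_B)·d_B = V + 80.4158·d_B = (-27.2883,-61.9700)
sweep = 180° − θ = 152.1891°

center=(-43.8967,-50.9914) T_A=(-53.4645,-33.5321) T_B=(-27.2883,-61.9700) sweep=152.1891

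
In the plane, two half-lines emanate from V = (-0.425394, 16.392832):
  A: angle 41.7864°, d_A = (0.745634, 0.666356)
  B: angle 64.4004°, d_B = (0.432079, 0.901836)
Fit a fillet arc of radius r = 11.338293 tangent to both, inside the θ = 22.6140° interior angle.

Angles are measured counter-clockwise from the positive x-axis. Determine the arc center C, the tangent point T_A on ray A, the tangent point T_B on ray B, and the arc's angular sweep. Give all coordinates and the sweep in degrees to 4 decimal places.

bisector direction at 53.0934° = (0.600512,0.799615)
center distance |VC| = r/sin(θ/2) = 11.338293/sin(11.3070°) = 57.828976
C = V + |VC|·bis = (34.3016,62.6338)
T_A = V + ((C−V)·d_A)·d_A = V + 56.7066·d_A = (41.8570,54.1796)
T_B = V + ((C−V)·d_B)·d_B = V + 56.7066·d_B = (24.0763,67.5328)
sweep = 180° − θ = 157.3860°

center=(34.3016,62.6338) T_A=(41.8570,54.1796) T_B=(24.0763,67.5328) sweep=157.3860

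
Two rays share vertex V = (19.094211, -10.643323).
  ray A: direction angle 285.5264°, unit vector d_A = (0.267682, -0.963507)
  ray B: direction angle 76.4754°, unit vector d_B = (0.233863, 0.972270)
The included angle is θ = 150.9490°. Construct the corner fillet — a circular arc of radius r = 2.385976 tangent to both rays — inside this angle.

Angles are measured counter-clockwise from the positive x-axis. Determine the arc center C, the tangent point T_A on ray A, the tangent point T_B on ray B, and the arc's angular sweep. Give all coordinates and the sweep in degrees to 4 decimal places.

bisector direction at 1.0009° = (0.999847,0.017468)
center distance |VC| = r/sin(θ/2) = 2.385976/sin(75.4745°) = 2.464759
C = V + |VC|·bis = (21.5586,-10.6003)
T_A = V + ((C−V)·d_A)·d_A = V + 0.6182·d_A = (19.2597,-11.2390)
T_B = V + ((C−V)·d_B)·d_B = V + 0.6182·d_B = (19.2388,-10.0423)
sweep = 180° − θ = 29.0510°

center=(21.5586,-10.6003) T_A=(19.2597,-11.2390) T_B=(19.2388,-10.0423) sweep=29.0510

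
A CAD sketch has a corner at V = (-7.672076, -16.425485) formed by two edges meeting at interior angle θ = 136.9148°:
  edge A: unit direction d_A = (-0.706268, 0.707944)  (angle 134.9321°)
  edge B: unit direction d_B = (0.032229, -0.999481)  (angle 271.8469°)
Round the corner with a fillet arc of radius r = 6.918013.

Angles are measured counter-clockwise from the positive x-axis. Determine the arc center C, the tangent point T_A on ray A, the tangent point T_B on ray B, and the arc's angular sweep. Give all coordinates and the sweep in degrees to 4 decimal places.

bisector direction at 203.3895° = (-0.917827,-0.396980)
center distance |VC| = r/sin(θ/2) = 6.918013/sin(68.4574°) = 7.437566
C = V + |VC|·bis = (-14.4985,-19.3780)
T_A = V + ((C−V)·d_A)·d_A = V + 2.7310·d_A = (-9.6009,-14.4921)
T_B = V + ((C−V)·d_B)·d_B = V + 2.7310·d_B = (-7.5841,-19.1551)
sweep = 180° − θ = 43.0852°

center=(-14.4985,-19.3780) T_A=(-9.6009,-14.4921) T_B=(-7.5841,-19.1551) sweep=43.0852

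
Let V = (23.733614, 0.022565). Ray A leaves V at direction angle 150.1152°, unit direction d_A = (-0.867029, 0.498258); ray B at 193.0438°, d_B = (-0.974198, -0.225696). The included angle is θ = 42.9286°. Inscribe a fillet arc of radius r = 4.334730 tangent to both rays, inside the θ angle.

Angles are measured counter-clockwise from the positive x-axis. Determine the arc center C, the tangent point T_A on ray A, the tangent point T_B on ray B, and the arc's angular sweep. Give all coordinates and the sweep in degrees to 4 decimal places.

bisector direction at 171.5795° = (-0.989220,0.146437)
center distance |VC| = r/sin(θ/2) = 4.334730/sin(21.4643°) = 11.846068
C = V + |VC|·bis = (12.0152,1.7573)
T_A = V + ((C−V)·d_A)·d_A = V + 11.0245·d_A = (14.1751,5.5156)
T_B = V + ((C−V)·d_B)·d_B = V + 11.0245·d_B = (12.9936,-2.4656)
sweep = 180° − θ = 137.0714°

center=(12.0152,1.7573) T_A=(14.1751,5.5156) T_B=(12.9936,-2.4656) sweep=137.0714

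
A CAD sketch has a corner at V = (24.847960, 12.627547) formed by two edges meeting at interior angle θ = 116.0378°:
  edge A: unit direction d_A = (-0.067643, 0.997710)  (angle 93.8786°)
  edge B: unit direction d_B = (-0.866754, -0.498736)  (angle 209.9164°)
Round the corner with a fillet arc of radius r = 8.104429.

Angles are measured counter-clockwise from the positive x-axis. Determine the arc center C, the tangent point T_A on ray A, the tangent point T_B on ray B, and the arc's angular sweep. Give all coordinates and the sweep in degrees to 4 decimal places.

center=(16.4198,17.1282) T_A=(24.5057,17.6764) T_B=(20.4618,10.1037) sweep=63.9622

bisector direction at 151.8975° = (-0.882106,0.471050)
center distance |VC| = r/sin(θ/2) = 8.104429/sin(58.0189°) = 9.554599
C = V + |VC|·bis = (16.4198,17.1282)
T_A = V + ((C−V)·d_A)·d_A = V + 5.0605·d_A = (24.5057,17.6764)
T_B = V + ((C−V)·d_B)·d_B = V + 5.0605·d_B = (20.4618,10.1037)
sweep = 180° − θ = 63.9622°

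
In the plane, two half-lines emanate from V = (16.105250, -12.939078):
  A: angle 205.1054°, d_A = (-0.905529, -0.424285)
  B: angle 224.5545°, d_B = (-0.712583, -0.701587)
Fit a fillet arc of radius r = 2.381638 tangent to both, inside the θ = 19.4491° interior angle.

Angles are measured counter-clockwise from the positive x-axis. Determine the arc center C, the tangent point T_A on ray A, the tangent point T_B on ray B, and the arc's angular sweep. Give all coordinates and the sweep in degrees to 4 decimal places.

bisector direction at 214.8300° = (-0.820851,-0.571143)
center distance |VC| = r/sin(θ/2) = 2.381638/sin(9.7246°) = 14.099898
C = V + |VC|·bis = (4.5313,-20.9921)
T_A = V + ((C−V)·d_A)·d_A = V + 13.8973·d_A = (3.5208,-18.8355)
T_B = V + ((C−V)·d_B)·d_B = V + 13.8973·d_B = (6.2023,-22.6892)
sweep = 180° − θ = 160.5509°

center=(4.5313,-20.9921) T_A=(3.5208,-18.8355) T_B=(6.2023,-22.6892) sweep=160.5509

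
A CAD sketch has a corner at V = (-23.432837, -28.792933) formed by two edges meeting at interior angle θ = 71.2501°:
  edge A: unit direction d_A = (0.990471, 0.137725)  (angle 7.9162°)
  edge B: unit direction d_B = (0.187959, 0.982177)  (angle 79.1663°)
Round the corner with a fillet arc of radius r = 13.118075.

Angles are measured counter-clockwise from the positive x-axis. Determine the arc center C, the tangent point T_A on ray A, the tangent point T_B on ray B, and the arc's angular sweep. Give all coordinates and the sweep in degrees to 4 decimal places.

bisector direction at 43.5413° = (0.724879,0.688877)
center distance |VC| = r/sin(θ/2) = 13.118075/sin(35.6251°) = 22.521135
C = V + |VC|·bis = (-7.1077,-13.2786)
T_A = V + ((C−V)·d_A)·d_A = V + 18.3062·d_A = (-5.3011,-26.2717)
T_B = V + ((C−V)·d_B)·d_B = V + 18.3062·d_B = (-19.9920,-10.8130)
sweep = 180° − θ = 108.7499°

center=(-7.1077,-13.2786) T_A=(-5.3011,-26.2717) T_B=(-19.9920,-10.8130) sweep=108.7499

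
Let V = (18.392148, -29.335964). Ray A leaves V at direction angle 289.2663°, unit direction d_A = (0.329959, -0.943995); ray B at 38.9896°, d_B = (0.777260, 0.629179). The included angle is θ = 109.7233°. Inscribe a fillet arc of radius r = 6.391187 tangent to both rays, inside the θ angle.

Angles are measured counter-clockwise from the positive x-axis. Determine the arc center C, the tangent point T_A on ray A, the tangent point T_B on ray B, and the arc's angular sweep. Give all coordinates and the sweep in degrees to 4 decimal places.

center=(25.9096,-31.4734) T_A=(19.8764,-33.5822) T_B=(21.8884,-26.5058) sweep=70.2767

bisector direction at 344.1279° = (0.961875,-0.273490)
center distance |VC| = r/sin(θ/2) = 6.391187/sin(54.8616°) = 7.815436
C = V + |VC|·bis = (25.9096,-31.4734)
T_A = V + ((C−V)·d_A)·d_A = V + 4.4982·d_A = (19.8764,-33.5822)
T_B = V + ((C−V)·d_B)·d_B = V + 4.4982·d_B = (21.8884,-26.5058)
sweep = 180° − θ = 70.2767°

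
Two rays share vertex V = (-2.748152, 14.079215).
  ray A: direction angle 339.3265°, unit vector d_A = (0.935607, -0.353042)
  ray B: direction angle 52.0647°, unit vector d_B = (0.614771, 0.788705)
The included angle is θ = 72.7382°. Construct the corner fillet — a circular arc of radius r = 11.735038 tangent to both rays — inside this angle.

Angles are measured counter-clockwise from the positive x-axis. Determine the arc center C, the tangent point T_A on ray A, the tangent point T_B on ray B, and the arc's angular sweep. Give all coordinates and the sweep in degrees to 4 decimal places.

bisector direction at 15.6956° = (0.962713,0.270527)
center distance |VC| = r/sin(θ/2) = 11.735038/sin(36.3691°) = 19.789782
C = V + |VC|·bis = (16.3037,19.4329)
T_A = V + ((C−V)·d_A)·d_A = V + 15.9350·d_A = (12.1608,8.4535)
T_B = V + ((C−V)·d_B)·d_B = V + 15.9350·d_B = (7.0482,26.6472)
sweep = 180° − θ = 107.2618°

center=(16.3037,19.4329) T_A=(12.1608,8.4535) T_B=(7.0482,26.6472) sweep=107.2618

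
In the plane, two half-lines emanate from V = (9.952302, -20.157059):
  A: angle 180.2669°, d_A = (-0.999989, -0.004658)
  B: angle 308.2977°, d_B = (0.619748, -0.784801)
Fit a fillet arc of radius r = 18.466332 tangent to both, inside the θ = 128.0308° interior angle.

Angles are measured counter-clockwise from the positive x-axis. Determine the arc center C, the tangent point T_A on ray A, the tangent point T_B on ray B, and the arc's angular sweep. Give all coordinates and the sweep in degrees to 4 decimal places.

bisector direction at 244.2823° = (-0.433937,-0.900943)
center distance |VC| = r/sin(θ/2) = 18.466332/sin(64.0154°) = 20.542985
C = V + |VC|·bis = (1.0379,-38.6651)
T_A = V + ((C−V)·d_A)·d_A = V + 9.0005·d_A = (0.9519,-20.1990)
T_B = V + ((C−V)·d_B)·d_B = V + 9.0005·d_B = (15.5303,-27.2207)
sweep = 180° − θ = 51.9692°

center=(1.0379,-38.6651) T_A=(0.9519,-20.1990) T_B=(15.5303,-27.2207) sweep=51.9692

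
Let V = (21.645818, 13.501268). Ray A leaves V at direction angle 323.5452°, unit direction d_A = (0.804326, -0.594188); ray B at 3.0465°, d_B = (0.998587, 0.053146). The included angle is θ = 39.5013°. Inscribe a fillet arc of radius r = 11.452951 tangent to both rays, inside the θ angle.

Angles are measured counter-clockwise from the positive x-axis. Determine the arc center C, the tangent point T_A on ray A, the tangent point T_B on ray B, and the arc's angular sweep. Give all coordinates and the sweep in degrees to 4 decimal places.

center=(54.1074,3.7598) T_A=(47.3022,-5.4521) T_B=(53.4987,15.1965) sweep=140.4987

bisector direction at 343.2959° = (0.957802,-0.287430)
center distance |VC| = r/sin(θ/2) = 11.452951/sin(19.7507°) = 33.891751
C = V + |VC|·bis = (54.1074,3.7598)
T_A = V + ((C−V)·d_A)·d_A = V + 31.8980·d_A = (47.3022,-5.4521)
T_B = V + ((C−V)·d_B)·d_B = V + 31.8980·d_B = (53.4987,15.1965)
sweep = 180° − θ = 140.4987°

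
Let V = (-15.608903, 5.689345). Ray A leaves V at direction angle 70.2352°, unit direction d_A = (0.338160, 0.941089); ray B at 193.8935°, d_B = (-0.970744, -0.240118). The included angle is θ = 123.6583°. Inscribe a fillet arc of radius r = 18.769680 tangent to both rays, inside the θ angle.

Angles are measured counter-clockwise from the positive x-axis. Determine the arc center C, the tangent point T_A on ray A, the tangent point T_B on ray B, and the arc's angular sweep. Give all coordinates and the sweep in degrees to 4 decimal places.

bisector direction at 132.0643° = (-0.669965,0.742393)
center distance |VC| = r/sin(θ/2) = 18.769680/sin(61.8291°) = 21.291830
C = V + |VC|·bis = (-29.8737,21.4962)
T_A = V + ((C−V)·d_A)·d_A = V + 10.0519·d_A = (-12.2097,15.1491)
T_B = V + ((C−V)·d_B)·d_B = V + 10.0519·d_B = (-25.3667,3.2757)
sweep = 180° − θ = 56.3417°

center=(-29.8737,21.4962) T_A=(-12.2097,15.1491) T_B=(-25.3667,3.2757) sweep=56.3417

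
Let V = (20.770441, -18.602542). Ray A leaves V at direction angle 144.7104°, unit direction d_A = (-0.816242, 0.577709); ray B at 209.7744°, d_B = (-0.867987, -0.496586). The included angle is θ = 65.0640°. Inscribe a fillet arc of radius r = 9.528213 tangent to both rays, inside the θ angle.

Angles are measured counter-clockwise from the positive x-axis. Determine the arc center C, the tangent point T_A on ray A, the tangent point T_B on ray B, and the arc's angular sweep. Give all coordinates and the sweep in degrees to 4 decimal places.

bisector direction at 177.2424° = (-0.998842,0.048111)
center distance |VC| = r/sin(θ/2) = 9.528213/sin(32.5320°) = 17.717989
C = V + |VC|·bis = (3.0730,-17.7501)
T_A = V + ((C−V)·d_A)·d_A = V + 14.9379·d_A = (8.5775,-9.9728)
T_B = V + ((C−V)·d_B)·d_B = V + 14.9379·d_B = (7.8045,-26.0205)
sweep = 180° − θ = 114.9360°

center=(3.0730,-17.7501) T_A=(8.5775,-9.9728) T_B=(7.8045,-26.0205) sweep=114.9360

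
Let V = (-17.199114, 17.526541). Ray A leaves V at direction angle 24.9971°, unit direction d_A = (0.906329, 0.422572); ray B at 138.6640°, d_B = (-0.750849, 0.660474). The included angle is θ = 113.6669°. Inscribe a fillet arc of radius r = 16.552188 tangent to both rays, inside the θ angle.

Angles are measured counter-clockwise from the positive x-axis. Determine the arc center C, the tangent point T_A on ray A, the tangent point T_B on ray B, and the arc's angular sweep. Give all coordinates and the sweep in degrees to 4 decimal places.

bisector direction at 81.8306° = (0.142101,0.989852)
center distance |VC| = r/sin(θ/2) = 16.552188/sin(56.8334°) = 19.773632
C = V + |VC|·bis = (-14.3893,37.0995)
T_A = V + ((C−V)·d_A)·d_A = V + 10.8177·d_A = (-7.3948,22.0978)
T_B = V + ((C−V)·d_B)·d_B = V + 10.8177·d_B = (-25.3215,24.6713)
sweep = 180° − θ = 66.3331°

center=(-14.3893,37.0995) T_A=(-7.3948,22.0978) T_B=(-25.3215,24.6713) sweep=66.3331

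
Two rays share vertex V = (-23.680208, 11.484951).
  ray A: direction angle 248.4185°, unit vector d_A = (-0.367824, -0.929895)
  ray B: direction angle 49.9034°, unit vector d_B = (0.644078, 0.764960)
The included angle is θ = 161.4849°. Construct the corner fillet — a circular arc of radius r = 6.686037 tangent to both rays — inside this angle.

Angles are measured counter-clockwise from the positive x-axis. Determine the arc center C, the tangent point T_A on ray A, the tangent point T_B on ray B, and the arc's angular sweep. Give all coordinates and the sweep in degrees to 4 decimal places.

center=(-17.8637,8.0123) T_A=(-24.0811,10.4716) T_B=(-22.9783,12.3186) sweep=18.5151

bisector direction at 329.1610° = (0.858611,-0.512628)
center distance |VC| = r/sin(θ/2) = 6.686037/sin(80.7425°) = 6.774271
C = V + |VC|·bis = (-17.8637,8.0123)
T_A = V + ((C−V)·d_A)·d_A = V + 1.0898·d_A = (-24.0811,10.4716)
T_B = V + ((C−V)·d_B)·d_B = V + 1.0898·d_B = (-22.9783,12.3186)
sweep = 180° − θ = 18.5151°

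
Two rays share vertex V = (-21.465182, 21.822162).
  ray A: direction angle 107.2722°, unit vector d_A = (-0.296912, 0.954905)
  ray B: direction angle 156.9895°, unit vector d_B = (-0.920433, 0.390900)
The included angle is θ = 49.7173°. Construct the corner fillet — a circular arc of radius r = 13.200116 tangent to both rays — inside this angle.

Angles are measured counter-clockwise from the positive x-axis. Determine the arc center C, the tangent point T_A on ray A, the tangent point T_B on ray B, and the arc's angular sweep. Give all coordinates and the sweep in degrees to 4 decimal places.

center=(-42.5294,45.1091) T_A=(-29.9245,49.0284) T_B=(-47.6893,32.9593) sweep=130.2827

bisector direction at 132.1309° = (-0.670826,0.741615)
center distance |VC| = r/sin(θ/2) = 13.200116/sin(24.8587°) = 31.400356
C = V + |VC|·bis = (-42.5294,45.1091)
T_A = V + ((C−V)·d_A)·d_A = V + 28.4910·d_A = (-29.9245,49.0284)
T_B = V + ((C−V)·d_B)·d_B = V + 28.4910·d_B = (-47.6893,32.9593)
sweep = 180° − θ = 130.2827°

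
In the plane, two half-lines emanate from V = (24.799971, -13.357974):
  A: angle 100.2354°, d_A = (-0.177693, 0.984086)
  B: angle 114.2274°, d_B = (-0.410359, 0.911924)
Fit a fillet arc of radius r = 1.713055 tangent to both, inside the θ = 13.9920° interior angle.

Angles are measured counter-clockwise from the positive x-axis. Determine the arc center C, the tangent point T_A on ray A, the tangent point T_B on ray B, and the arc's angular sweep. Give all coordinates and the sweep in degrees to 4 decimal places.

center=(20.6336,0.0752) T_A=(22.3194,0.3796) T_B=(19.0715,-0.6277) sweep=166.0080

bisector direction at 107.2314° = (-0.296232,0.955116)
center distance |VC| = r/sin(θ/2) = 1.713055/sin(6.9960°) = 14.064485
C = V + |VC|·bis = (20.6336,0.0752)
T_A = V + ((C−V)·d_A)·d_A = V + 13.9598·d_A = (22.3194,0.3796)
T_B = V + ((C−V)·d_B)·d_B = V + 13.9598·d_B = (19.0715,-0.6277)
sweep = 180° − θ = 166.0080°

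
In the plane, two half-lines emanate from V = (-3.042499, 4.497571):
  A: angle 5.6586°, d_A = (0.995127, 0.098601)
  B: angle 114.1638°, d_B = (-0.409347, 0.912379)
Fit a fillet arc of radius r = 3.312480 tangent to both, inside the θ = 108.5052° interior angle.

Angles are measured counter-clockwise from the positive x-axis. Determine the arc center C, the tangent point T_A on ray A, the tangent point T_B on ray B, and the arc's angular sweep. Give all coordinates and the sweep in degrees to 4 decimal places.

center=(-0.9963,8.0290) T_A=(-0.6697,4.7327) T_B=(-4.0186,6.6731) sweep=71.4948

bisector direction at 59.9112° = (0.501342,0.865249)
center distance |VC| = r/sin(θ/2) = 3.312480/sin(54.2526°) = 4.081417
C = V + |VC|·bis = (-0.9963,8.0290)
T_A = V + ((C−V)·d_A)·d_A = V + 2.3844·d_A = (-0.6697,4.7327)
T_B = V + ((C−V)·d_B)·d_B = V + 2.3844·d_B = (-4.0186,6.6731)
sweep = 180° − θ = 71.4948°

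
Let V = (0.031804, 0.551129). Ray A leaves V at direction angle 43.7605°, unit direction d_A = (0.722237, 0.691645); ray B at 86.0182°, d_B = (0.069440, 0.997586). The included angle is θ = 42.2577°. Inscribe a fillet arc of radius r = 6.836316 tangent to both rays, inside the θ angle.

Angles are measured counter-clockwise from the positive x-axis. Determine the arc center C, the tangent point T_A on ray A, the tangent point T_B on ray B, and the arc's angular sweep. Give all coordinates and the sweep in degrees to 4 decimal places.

center=(8.0800,17.7239) T_A=(12.8083,12.7865) T_B=(1.2602,18.1986) sweep=137.7423

bisector direction at 64.8893° = (0.424368,0.905490)
center distance |VC| = r/sin(θ/2) = 6.836316/sin(21.1288°) = 18.965189
C = V + |VC|·bis = (8.0800,17.7239)
T_A = V + ((C−V)·d_A)·d_A = V + 17.6902·d_A = (12.8083,12.7865)
T_B = V + ((C−V)·d_B)·d_B = V + 17.6902·d_B = (1.2602,18.1986)
sweep = 180° − θ = 137.7423°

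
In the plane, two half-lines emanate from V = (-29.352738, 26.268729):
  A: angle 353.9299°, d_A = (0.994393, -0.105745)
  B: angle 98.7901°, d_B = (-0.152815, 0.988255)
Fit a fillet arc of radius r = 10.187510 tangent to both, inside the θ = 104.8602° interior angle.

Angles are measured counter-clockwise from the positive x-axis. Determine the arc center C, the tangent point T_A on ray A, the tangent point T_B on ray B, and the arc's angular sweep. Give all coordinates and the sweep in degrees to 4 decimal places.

bisector direction at 46.3600° = (0.690125,0.723690)
center distance |VC| = r/sin(θ/2) = 10.187510/sin(52.4301°) = 12.853117
C = V + |VC|·bis = (-20.4825,35.5704)
T_A = V + ((C−V)·d_A)·d_A = V + 7.8369·d_A = (-21.5598,25.4400)
T_B = V + ((C−V)·d_B)·d_B = V + 7.8369·d_B = (-30.5503,34.0136)
sweep = 180° − θ = 75.1398°

center=(-20.4825,35.5704) T_A=(-21.5598,25.4400) T_B=(-30.5503,34.0136) sweep=75.1398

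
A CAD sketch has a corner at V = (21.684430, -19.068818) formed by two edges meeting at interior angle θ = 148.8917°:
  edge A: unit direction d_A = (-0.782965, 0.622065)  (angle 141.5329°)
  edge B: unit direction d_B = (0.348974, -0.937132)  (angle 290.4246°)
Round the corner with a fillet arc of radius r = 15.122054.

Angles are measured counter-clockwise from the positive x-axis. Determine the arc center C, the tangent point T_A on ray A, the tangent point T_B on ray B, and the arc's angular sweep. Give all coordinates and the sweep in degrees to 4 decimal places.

center=(8.9819,-28.2905) T_A=(18.3888,-16.4505) T_B=(23.1533,-23.0133) sweep=31.1083

bisector direction at 215.9787° = (-0.809235,-0.587485)
center distance |VC| = r/sin(θ/2) = 15.122054/sin(74.4458°) = 15.696915
C = V + |VC|·bis = (8.9819,-28.2905)
T_A = V + ((C−V)·d_A)·d_A = V + 4.2091·d_A = (18.3888,-16.4505)
T_B = V + ((C−V)·d_B)·d_B = V + 4.2091·d_B = (23.1533,-23.0133)
sweep = 180° − θ = 31.1083°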